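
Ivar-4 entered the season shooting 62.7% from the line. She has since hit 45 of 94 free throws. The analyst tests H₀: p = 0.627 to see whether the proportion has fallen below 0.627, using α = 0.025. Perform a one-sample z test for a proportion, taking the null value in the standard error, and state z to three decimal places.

z = -2.973

p̂ = 45/94 ≈ 0.47872.
Standard error under H₀: √(0.627×0.373/94) = 0.04988.
z = (0.47872 − 0.627)/0.04988 = -0.14828/0.04988 = -2.973.
p-value = P(Z < -2.973) ≈ 0.0015; since p < α = 0.025, reject H₀.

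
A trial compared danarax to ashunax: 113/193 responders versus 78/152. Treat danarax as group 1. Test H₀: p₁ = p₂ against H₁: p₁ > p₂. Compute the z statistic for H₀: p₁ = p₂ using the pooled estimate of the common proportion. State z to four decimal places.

z = 1.3418

p̂₁ = 113/193 = 0.585492, p̂₂ = 78/152 = 0.513158.
Pooled p̂ = (113+78)/(193+152) = 191/345 = 0.553623.
SE = √(p̂(1−p̂)(1/n₁+1/n₂)) = √(0.553623·0.446377·0.0117603) = √(0.00290626) = 0.053910.
z = (0.585492 − 0.513158)/0.053910 = 0.072334/0.053910 = 1.3418.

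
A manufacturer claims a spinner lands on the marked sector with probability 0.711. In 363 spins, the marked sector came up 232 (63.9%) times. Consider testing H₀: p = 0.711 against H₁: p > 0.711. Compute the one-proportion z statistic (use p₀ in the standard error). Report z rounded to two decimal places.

z = -3.02

p̂ = 232/363 ≈ 0.6391.
Under H₀, SE = √(0.711·0.289/363) = √(0.000566058) = 0.0238.
z = (0.6391 − 0.711)/0.0238 = -0.0719/0.0238 = -3.02.
p-value = P(Z > -3.021) ≈ 0.9987.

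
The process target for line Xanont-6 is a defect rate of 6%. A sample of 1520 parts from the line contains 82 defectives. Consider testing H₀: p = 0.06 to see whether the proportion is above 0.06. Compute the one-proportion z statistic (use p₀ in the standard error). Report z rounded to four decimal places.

z = -0.9936

p̂ = 82/1520 = 0.0539474.
SE = √(p₀(1−p₀)/n) = √(0.0564/1520) = 0.0060914.
z = (0.0539474 − 0.06)/0.0060914 = -0.0060526/0.0060914 = -0.9936.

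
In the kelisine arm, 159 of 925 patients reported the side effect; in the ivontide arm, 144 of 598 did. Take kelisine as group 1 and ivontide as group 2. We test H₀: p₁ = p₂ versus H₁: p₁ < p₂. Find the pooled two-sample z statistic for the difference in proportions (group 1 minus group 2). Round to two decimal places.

p̂₁ = 159/925 = 0.17189, p̂₂ = 144/598 = 0.24080.
Pooled p̂ = (159+144)/(925+598) = 303/1523 = 0.19895.
SE = √(p̂(1−p̂)(1/n₁+1/n₂)) = √(0.19895·0.80105·0.00275332) = √(0.000438793) = 0.02095.
z = (0.17189 − 0.24080)/0.02095 = -0.06891/0.02095 = -3.29.

z = -3.29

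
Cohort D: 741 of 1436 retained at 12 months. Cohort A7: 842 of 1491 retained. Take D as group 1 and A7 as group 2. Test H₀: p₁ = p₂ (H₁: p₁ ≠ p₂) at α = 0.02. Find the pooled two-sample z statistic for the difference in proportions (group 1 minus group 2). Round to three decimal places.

p̂₁ = 741/1436 ≈ 0.516017, p̂₂ = 842/1491 ≈ 0.564722.
Pooled p̂ = (741+842)/(1436+1491) = 1583/2927 = 0.540827.
SE = √(0.248333 × 0.00136707) = 0.018425.
z = (0.516017 − 0.564722)/0.018425 = -0.048705/0.018425 = -2.643.
p-value = 2·P(Z > 2.643) ≈ 0.0082, so at α = 0.02 we reject H₀.

z = -2.643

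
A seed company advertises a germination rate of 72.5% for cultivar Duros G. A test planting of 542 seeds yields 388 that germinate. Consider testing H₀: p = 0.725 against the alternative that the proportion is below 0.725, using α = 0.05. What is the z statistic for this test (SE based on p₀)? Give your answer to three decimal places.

p̂ = 388/542 ≈ 0.71587.
Under H₀, SE = √(0.725·0.275/542) = √(0.000367851) = 0.01918.
z = (0.71587 − 0.725)/0.01918 = -0.00913/0.01918 = -0.476.
p-value = P(Z < -0.476) ≈ 0.3170, so at α = 0.05 we fail to reject H₀.

z = -0.476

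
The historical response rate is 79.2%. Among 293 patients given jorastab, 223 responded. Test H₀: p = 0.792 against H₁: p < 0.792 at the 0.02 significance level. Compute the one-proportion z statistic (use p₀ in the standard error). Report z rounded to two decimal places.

p̂ = 223/293 ≈ 0.7611.
Standard error under H₀: √(0.792×0.208/293) = 0.0237.
z = (0.7611 − 0.792)/0.0237 = -0.0309/0.0237 = -1.30.
p-value = P(Z < -1.303) ≈ 0.0962. With α = 0.02, fail to reject H₀.

z = -1.30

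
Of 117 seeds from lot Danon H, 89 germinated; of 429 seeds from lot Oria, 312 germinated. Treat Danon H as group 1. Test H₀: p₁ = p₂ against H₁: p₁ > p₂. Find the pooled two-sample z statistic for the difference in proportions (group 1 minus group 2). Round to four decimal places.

p̂₁ = 89/117 = 0.7606838, p̂₂ = 312/429 = 0.7272727.
Pooled p̂ = (89+312)/(117+429) = 401/546 = 0.7344322.
SE = √(p̂(1−p̂)(1/n₁+1/n₂)) = √(0.7344322·0.2655678·0.010878) = √(0.00212166) = 0.0460615.
z = (0.7606838 − 0.7272727)/0.0460615 = 0.0334111/0.0460615 = 0.7254.
p-value = P(Z > 0.725) ≈ 0.2341.

z = 0.7254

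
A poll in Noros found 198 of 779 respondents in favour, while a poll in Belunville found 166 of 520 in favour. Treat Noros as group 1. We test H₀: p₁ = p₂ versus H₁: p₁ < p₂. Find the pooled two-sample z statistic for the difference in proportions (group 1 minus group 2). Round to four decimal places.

p̂₁ = 198/779 = 0.2541720, p̂₂ = 166/520 = 0.3192308.
Pooled p̂ = (198+166)/(779+520) = 364/1299 = 0.2802156.
SE = √(p̂(1−p̂)(1/n₁+1/n₂)) = √(0.2802156·0.7197844·0.00320677) = √(0.00064679) = 0.0254321.
z = (0.2541720 − 0.3192308)/0.0254321 = -0.0650588/0.0254321 = -2.5581.
p-value = P(Z < -2.558) ≈ 0.0053.

z = -2.5581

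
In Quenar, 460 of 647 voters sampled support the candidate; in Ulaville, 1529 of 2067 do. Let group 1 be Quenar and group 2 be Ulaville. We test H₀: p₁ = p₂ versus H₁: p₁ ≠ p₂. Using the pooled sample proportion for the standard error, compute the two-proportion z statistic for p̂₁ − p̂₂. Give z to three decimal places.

z = -1.442

p̂₁ = 460/647 = 0.710974, p̂₂ = 1529/2067 = 0.739719.
Pooled p̂ = (460+1529)/(647+2067) = 1989/2714 = 0.732867.
SE = √(0.195773 × 0.00202939) = 0.019932.
z = (0.710974 − 0.739719)/0.019932 = -0.028745/0.019932 = -1.442.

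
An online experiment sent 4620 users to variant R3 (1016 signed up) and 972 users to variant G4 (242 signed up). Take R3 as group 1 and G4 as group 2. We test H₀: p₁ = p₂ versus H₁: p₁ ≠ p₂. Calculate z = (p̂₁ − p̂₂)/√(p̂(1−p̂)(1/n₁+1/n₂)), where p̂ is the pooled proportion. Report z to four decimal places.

p̂₁ = 1016/4620 ≈ 0.219913, p̂₂ = 242/972 ≈ 0.248971.
Pooled p̂ = (1016+242)/(4620+972) = 1258/5592 = 0.224964.
SE = √(0.174355 × 0.00124526) = 0.014735.
z = (0.219913 − 0.248971)/0.014735 = -0.029058/0.014735 = -1.9720.
p-value = 2·P(Z > 1.972) ≈ 0.0486.

z = -1.9720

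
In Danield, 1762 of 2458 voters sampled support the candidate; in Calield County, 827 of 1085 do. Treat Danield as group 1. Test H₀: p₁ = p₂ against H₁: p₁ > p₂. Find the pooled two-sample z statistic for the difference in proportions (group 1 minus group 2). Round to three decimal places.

p̂₁ = 1762/2458 ≈ 0.71684, p̂₂ = 827/1085 ≈ 0.76221.
Pooled p̂ = (1762+827)/(2458+1085) = 2589/3543 = 0.73074.
SE = √(p̂(1−p̂)(1/n₁+1/n₂)) = √(0.73074·0.26926·0.00132849) = √(0.000261395) = 0.01617.
z = (0.71684 − 0.76221)/0.01617 = -0.04537/0.01617 = -2.806.
p-value = P(Z > -2.806) ≈ 0.9975.

z = -2.806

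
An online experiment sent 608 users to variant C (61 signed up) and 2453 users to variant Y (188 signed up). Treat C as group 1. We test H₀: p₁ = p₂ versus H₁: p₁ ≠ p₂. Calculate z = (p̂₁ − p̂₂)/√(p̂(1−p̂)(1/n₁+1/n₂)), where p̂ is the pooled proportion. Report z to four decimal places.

z = 1.9127

p̂₁ = 61/608 = 0.1003289, p̂₂ = 188/2453 = 0.0766408.
Pooled p̂ = (61+188)/(608+2453) = 249/3061 = 0.0813460.
SE = √(p̂(1−p̂)(1/n₁+1/n₂)) = √(0.0813460·0.9186540·0.0020524) = √(0.000153373) = 0.0123844.
z = (0.1003289 − 0.0766408)/0.0123844 = 0.0236881/0.0123844 = 1.9127.
Two-sided p-value ≈ 2·Φ(−1.913) = 0.0558.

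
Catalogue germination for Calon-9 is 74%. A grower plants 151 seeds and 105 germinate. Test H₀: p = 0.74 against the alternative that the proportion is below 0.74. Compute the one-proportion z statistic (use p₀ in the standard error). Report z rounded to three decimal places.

p̂ = 105/151 ≈ 0.69536.
Standard error under H₀: √(0.74×0.26/151) = 0.03570.
z = (0.69536 − 0.74)/0.03570 = -0.04464/0.03570 = -1.250.

z = -1.250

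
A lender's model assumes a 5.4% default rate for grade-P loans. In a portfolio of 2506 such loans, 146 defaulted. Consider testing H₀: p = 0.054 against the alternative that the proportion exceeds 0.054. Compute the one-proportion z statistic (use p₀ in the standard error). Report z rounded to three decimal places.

p̂ = 146/2506 ≈ 0.058260.
Standard error under H₀: √(0.054×0.946/2506) = 0.004515.
z = (0.058260 − 0.054)/0.004515 = 0.004260/0.004515 = 0.944.

z = 0.944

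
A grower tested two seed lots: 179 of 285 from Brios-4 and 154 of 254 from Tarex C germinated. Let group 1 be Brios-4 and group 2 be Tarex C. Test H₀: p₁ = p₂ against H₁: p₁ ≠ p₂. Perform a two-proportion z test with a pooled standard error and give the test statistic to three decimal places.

z = 0.519

p̂₁ = 179/285 ≈ 0.62807, p̂₂ = 154/254 ≈ 0.60630.
Pooled p̂ = (179+154)/(285+254) = 333/539 = 0.61781.
SE = √(p̂(1−p̂)(1/n₁+1/n₂)) = √(0.61781·0.38219·0.00744578) = √(0.0017581) = 0.04193.
z = (0.62807 − 0.60630)/0.04193 = 0.02177/0.04193 = 0.519.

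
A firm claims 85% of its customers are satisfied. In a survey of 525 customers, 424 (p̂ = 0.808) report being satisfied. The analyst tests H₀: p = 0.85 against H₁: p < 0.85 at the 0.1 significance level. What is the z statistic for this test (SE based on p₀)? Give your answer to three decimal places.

p̂ = 424/525 ≈ 0.80762.
Standard error under H₀: √(0.85×0.15/525) = 0.01558.
z = (0.80762 − 0.85)/0.01558 = -0.04238/0.01558 = -2.720.
p-value = P(Z < -2.720) ≈ 0.0033, so at α = 0.1 we reject H₀.

z = -2.720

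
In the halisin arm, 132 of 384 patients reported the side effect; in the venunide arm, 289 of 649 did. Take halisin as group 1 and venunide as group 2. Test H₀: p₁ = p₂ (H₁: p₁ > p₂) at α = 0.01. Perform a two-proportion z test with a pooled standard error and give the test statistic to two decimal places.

z = -3.21

p̂₁ = 132/384 = 0.3438, p̂₂ = 289/649 = 0.4453.
Pooled p̂ = (132+289)/(384+649) = 421/1033 = 0.4076.
SE = √(0.241453 × 0.004145) = 0.0316.
z = (0.3438 − 0.4453)/0.0316 = -0.1015/0.0316 = -3.21.
p-value = P(Z > -3.210) ≈ 0.9993; since p > α = 0.01, fail to reject H₀.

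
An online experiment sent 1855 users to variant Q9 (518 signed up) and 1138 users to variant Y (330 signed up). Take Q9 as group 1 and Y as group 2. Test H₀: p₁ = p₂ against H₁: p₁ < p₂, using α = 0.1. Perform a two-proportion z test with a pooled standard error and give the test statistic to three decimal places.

z = -0.633

p̂₁ = 518/1855 ≈ 0.279245, p̂₂ = 330/1138 ≈ 0.289982.
Pooled p̂ = (518+330)/(1855+1138) = 848/2993 = 0.283328.
SE = √(0.203053 × 0.00141782) = 0.016967.
z = (0.279245 − 0.289982)/0.016967 = -0.010737/0.016967 = -0.633.
p-value = P(Z < -0.633) ≈ 0.2634, so at α = 0.1 we fail to reject H₀.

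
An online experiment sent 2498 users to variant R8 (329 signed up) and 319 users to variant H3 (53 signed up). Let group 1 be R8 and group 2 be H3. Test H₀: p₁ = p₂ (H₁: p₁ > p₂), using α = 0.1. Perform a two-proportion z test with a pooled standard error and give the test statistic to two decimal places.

p̂₁ = 329/2498 ≈ 0.1317, p̂₂ = 53/319 ≈ 0.1661.
Pooled p̂ = (329+53)/(2498+319) = 382/2817 = 0.1356.
SE = √(p̂(1−p̂)(1/n₁+1/n₂)) = √(0.1356·0.8644·0.00353512) = √(0.000414374) = 0.0204.
z = (0.1317 − 0.1661)/0.0204 = -0.0344/0.0204 = -1.69.
p-value = P(Z > -1.692) ≈ 0.9547. With α = 0.1, fail to reject H₀.

z = -1.69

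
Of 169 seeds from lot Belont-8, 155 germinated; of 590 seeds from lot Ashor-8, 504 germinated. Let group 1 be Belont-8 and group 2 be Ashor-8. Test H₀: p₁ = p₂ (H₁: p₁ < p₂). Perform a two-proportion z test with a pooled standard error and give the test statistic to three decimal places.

p̂₁ = 155/169 ≈ 0.91716, p̂₂ = 504/590 ≈ 0.85424.
Pooled p̂ = (155+504)/(169+590) = 659/759 = 0.86825.
SE = √(0.114394 × 0.00761208) = 0.02951.
z = (0.91716 − 0.85424)/0.02951 = 0.06292/0.02951 = 2.132.

z = 2.132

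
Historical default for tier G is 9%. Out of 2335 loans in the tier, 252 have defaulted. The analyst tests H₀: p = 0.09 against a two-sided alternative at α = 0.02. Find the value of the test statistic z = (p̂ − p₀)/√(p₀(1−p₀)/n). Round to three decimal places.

p̂ = 252/2335 ≈ 0.1079229.
Under H₀, SE = √(0.09·0.91/2335) = √(3.50749e-05) = 0.0059224.
z = (0.1079229 − 0.09)/0.0059224 = 0.0179229/0.0059224 = 3.026.
Two-sided p-value ≈ 2·Φ(−3.026) = 0.0025, so at α = 0.02 we reject H₀.

z = 3.026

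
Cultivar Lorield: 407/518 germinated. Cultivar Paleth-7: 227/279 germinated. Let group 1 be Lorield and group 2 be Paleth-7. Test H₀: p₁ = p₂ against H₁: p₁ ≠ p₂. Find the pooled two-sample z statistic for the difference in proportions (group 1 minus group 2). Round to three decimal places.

z = -0.932

p̂₁ = 407/518 ≈ 0.78571, p̂₂ = 227/279 ≈ 0.81362.
Pooled p̂ = (407+227)/(518+279) = 634/797 = 0.79548.
SE = √(0.16269 × 0.00551473) = 0.02995.
z = (0.78571 − 0.81362)/0.02995 = -0.02791/0.02995 = -0.932.
Two-sided p-value ≈ 2·Φ(−0.932) = 0.3515.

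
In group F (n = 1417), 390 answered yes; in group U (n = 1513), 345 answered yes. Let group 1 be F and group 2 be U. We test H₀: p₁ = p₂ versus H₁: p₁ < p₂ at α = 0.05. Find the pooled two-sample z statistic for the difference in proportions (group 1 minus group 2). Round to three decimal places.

z = 2.946

p̂₁ = 390/1417 = 0.275229, p̂₂ = 345/1513 = 0.228024.
Pooled p̂ = (390+345)/(1417+1513) = 735/2930 = 0.250853.
SE = √(0.187926 × 0.00136665) = 0.016026.
z = (0.275229 − 0.228024)/0.016026 = 0.047205/0.016026 = 2.946.
p-value = P(Z < 2.946) ≈ 0.9984. With α = 0.05, fail to reject H₀.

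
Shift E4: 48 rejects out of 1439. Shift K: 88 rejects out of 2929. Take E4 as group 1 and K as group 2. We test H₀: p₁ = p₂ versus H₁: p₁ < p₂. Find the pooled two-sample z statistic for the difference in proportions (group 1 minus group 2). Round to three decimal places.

z = 0.592

p̂₁ = 48/1439 ≈ 0.033356, p̂₂ = 88/2929 ≈ 0.030044.
Pooled p̂ = (48+88)/(1439+2929) = 136/4368 = 0.031136.
SE = √(0.0301661 × 0.00103634) = 0.005591.
z = (0.033356 − 0.030044)/0.005591 = 0.003312/0.005591 = 0.592.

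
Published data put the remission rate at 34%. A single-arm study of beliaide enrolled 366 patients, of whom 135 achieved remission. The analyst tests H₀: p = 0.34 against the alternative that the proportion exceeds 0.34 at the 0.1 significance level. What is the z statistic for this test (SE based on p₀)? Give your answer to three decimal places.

p̂ = 135/366 = 0.36885.
Under H₀, SE = √(0.34·0.66/366) = √(0.000613115) = 0.02476.
z = (0.36885 − 0.34)/0.02476 = 0.02885/0.02476 = 1.165.
p-value = P(Z > 1.165) ≈ 0.1220. With α = 0.1, fail to reject H₀.

z = 1.165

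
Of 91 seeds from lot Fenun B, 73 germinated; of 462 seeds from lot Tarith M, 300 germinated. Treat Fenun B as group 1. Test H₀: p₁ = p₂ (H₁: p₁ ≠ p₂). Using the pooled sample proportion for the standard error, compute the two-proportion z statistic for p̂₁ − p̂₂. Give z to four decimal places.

z = 2.8443

p̂₁ = 73/91 ≈ 0.8021978, p̂₂ = 300/462 ≈ 0.6493506.
Pooled p̂ = (73+300)/(91+462) = 373/553 = 0.6745027.
SE = √(0.219549 × 0.0131535) = 0.0537386.
z = (0.8021978 − 0.6493506)/0.0537386 = 0.1528472/0.0537386 = 2.8443.
p-value = 2·P(Z > 2.844) ≈ 0.0045.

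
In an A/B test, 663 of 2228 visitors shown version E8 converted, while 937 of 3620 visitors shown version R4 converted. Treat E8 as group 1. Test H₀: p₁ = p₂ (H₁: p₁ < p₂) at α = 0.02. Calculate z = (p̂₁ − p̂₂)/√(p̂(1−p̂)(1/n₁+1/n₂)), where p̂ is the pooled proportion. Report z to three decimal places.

p̂₁ = 663/2228 = 0.297576, p̂₂ = 937/3620 = 0.258840.
Pooled p̂ = (663+937)/(2228+3620) = 1600/5848 = 0.273598.
SE = √(p̂(1−p̂)(1/n₁+1/n₂)) = √(0.273598·0.726402·0.000725076) = √(0.000144103) = 0.012004.
z = (0.297576 − 0.258840)/0.012004 = 0.038736/0.012004 = 3.227.
p-value = P(Z < 3.227) ≈ 0.9994; since p > α = 0.02, fail to reject H₀.

z = 3.227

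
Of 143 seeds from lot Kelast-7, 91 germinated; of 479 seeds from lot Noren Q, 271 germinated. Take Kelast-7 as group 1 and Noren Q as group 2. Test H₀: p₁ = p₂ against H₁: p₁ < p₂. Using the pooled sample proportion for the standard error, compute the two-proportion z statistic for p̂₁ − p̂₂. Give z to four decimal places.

p̂₁ = 91/143 = 0.636364, p̂₂ = 271/479 = 0.565762.
Pooled p̂ = (91+271)/(143+479) = 362/622 = 0.581994.
SE = √(p̂(1−p̂)(1/n₁+1/n₂)) = √(0.581994·0.418006·0.00908069) = √(0.00220912) = 0.047001.
z = (0.636364 − 0.565762)/0.047001 = 0.070602/0.047001 = 1.5021.
p-value = P(Z < 1.502) ≈ 0.9335.

z = 1.5021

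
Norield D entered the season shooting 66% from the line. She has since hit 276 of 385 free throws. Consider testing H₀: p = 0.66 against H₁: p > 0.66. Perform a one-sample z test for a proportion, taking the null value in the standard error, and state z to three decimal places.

p̂ = 276/385 ≈ 0.71688.
Standard error under H₀: √(0.66×0.34/385) = 0.02414.
z = (0.71688 − 0.66)/0.02414 = 0.05688/0.02414 = 2.356.

z = 2.356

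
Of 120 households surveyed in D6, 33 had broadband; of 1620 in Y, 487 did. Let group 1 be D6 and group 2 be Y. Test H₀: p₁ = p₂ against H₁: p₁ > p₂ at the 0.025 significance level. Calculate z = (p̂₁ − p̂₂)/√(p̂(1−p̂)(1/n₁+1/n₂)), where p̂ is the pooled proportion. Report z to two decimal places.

p̂₁ = 33/120 ≈ 0.2750, p̂₂ = 487/1620 ≈ 0.3006.
Pooled p̂ = (33+487)/(120+1620) = 520/1740 = 0.2989.
SE = √(0.209539 × 0.00895062) = 0.0433.
z = (0.2750 − 0.3006)/0.0433 = -0.0256/0.0433 = -0.59.
p-value = P(Z > -0.592) ≈ 0.7229. With α = 0.025, fail to reject H₀.

z = -0.59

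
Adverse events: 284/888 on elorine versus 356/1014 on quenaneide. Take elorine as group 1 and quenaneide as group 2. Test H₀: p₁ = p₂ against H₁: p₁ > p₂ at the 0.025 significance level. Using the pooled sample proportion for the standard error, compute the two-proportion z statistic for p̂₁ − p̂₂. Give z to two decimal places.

p̂₁ = 284/888 = 0.3198, p̂₂ = 356/1014 = 0.3511.
Pooled p̂ = (284+356)/(888+1014) = 640/1902 = 0.3365.
SE = √(0.223264 × 0.00211232) = 0.0217.
z = (0.3198 − 0.3511)/0.0217 = -0.0313/0.0217 = -1.44.
p-value = P(Z > -1.440) ≈ 0.9250; since p > α = 0.025, fail to reject H₀.

z = -1.44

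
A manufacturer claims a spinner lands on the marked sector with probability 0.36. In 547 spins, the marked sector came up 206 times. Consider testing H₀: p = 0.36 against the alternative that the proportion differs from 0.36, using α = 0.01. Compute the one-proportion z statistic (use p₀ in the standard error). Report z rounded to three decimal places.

z = 0.809

p̂ = 206/547 = 0.37660.
Standard error under H₀: √(0.36×0.64/547) = 0.02052.
z = (0.37660 − 0.36)/0.02052 = 0.01660/0.02052 = 0.809.
p-value = 2·P(Z > 0.809) ≈ 0.4186. With α = 0.01, fail to reject H₀.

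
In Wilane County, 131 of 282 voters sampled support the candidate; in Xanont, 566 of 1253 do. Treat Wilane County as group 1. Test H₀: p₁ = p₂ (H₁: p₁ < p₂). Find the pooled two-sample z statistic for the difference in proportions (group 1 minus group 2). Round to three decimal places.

z = 0.391

p̂₁ = 131/282 = 0.46454, p̂₂ = 566/1253 = 0.45172.
Pooled p̂ = (131+566)/(282+1253) = 697/1535 = 0.45407.
SE = √(p̂(1−p̂)(1/n₁+1/n₂)) = √(0.45407·0.54593·0.00434418) = √(0.00107688) = 0.03282.
z = (0.46454 − 0.45172)/0.03282 = 0.01282/0.03282 = 0.391.
p-value = P(Z < 0.391) ≈ 0.6520.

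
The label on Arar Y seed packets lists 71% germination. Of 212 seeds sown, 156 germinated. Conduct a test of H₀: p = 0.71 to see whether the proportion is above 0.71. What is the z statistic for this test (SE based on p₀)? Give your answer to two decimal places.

z = 0.83

p̂ = 156/212 = 0.7358.
SE = √(p₀(1−p₀)/n) = √(0.2059/212) = 0.0312.
z = (0.7358 − 0.71)/0.0312 = 0.0258/0.0312 = 0.83.
p-value = P(Z > 0.829) ≈ 0.2034.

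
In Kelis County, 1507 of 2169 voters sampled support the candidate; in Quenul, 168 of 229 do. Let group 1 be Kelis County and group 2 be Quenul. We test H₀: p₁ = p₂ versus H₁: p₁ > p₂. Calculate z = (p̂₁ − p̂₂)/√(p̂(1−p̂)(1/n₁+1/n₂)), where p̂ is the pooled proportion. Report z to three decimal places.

z = -1.218

p̂₁ = 1507/2169 ≈ 0.69479, p̂₂ = 168/229 ≈ 0.73362.
Pooled p̂ = (1507+168)/(2169+229) = 1675/2398 = 0.69850.
SE = √(p̂(1−p̂)(1/n₁+1/n₂)) = √(0.69850·0.30150·0.00482785) = √(0.00101674) = 0.03189.
z = (0.69479 − 0.73362)/0.03189 = -0.03883/0.03189 = -1.218.
p-value = P(Z > -1.218) ≈ 0.8884.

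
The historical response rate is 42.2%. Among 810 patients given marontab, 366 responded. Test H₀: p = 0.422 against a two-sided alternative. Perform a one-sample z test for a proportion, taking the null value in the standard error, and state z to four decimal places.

p̂ = 366/810 = 0.451852.
SE = √(p₀(1−p₀)/n) = √(0.24392/810) = 0.017353.
z = (0.451852 − 0.422)/0.017353 = 0.029852/0.017353 = 1.7203.
Two-sided p-value ≈ 2·Φ(−1.720) = 0.0854.

z = 1.7203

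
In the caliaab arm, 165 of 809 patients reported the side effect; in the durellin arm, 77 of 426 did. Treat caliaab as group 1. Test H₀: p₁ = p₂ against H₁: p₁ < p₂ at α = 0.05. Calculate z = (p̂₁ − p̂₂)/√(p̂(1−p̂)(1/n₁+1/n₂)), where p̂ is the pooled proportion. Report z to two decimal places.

z = 0.98

p̂₁ = 165/809 ≈ 0.20396, p̂₂ = 77/426 ≈ 0.18075.
Pooled p̂ = (165+77)/(809+426) = 242/1235 = 0.19595.
SE = √(p̂(1−p̂)(1/n₁+1/n₂)) = √(0.19595·0.80405·0.00358351) = √(0.000564598) = 0.02376.
z = (0.20396 − 0.18075)/0.02376 = 0.02321/0.02376 = 0.98.
p-value = P(Z < 0.977) ≈ 0.8356, so at α = 0.05 we fail to reject H₀.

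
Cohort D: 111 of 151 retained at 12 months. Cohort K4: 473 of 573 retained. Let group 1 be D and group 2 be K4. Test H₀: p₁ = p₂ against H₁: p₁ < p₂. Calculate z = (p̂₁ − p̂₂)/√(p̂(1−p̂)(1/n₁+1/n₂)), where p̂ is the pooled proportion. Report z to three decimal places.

p̂₁ = 111/151 ≈ 0.73510, p̂₂ = 473/573 ≈ 0.82548.
Pooled p̂ = (111+473)/(151+573) = 584/724 = 0.80663.
SE = √(p̂(1−p̂)(1/n₁+1/n₂)) = √(0.80663·0.19337·0.00836772) = √(0.00130518) = 0.03613.
z = (0.73510 − 0.82548)/0.03613 = -0.09038/0.03613 = -2.502.
p-value = P(Z < -2.502) ≈ 0.0062.

z = -2.502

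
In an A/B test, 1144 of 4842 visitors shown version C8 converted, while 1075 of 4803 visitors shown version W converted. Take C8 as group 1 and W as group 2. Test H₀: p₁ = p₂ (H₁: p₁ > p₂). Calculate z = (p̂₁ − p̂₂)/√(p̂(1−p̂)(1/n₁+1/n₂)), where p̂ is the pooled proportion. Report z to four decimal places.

p̂₁ = 1144/4842 ≈ 0.236266, p̂₂ = 1075/4803 ≈ 0.223818.
Pooled p̂ = (1144+1075)/(4842+4803) = 2219/9645 = 0.230067.
SE = √(p̂(1−p̂)(1/n₁+1/n₂)) = √(0.230067·0.769933·0.000414729) = √(7.34637e-05) = 0.008571.
z = (0.236266 − 0.223818)/0.008571 = 0.012448/0.008571 = 1.4523.
p-value = P(Z > 1.452) ≈ 0.0732.

z = 1.4523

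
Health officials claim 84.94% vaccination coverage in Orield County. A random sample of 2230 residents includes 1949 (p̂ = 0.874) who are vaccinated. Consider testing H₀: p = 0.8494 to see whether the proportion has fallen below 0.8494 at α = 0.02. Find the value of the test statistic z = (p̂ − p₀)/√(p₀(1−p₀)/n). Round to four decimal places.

p̂ = 1949/2230 ≈ 0.873991.
Standard error under H₀: √(0.8494×0.1506/2230) = 0.007574.
z = (0.873991 − 0.8494)/0.007574 = 0.024591/0.007574 = 3.2468.
p-value = P(Z < 3.247) ≈ 0.9994. With α = 0.02, fail to reject H₀.

z = 3.2468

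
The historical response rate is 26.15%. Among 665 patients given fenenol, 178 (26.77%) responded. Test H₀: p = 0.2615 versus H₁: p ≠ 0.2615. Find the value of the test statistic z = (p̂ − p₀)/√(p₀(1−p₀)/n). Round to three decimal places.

z = 0.362

p̂ = 178/665 = 0.26767.
Under H₀, SE = √(0.2615·0.7385/665) = √(0.000290403) = 0.01704.
z = (0.26767 − 0.2615)/0.01704 = 0.00617/0.01704 = 0.362.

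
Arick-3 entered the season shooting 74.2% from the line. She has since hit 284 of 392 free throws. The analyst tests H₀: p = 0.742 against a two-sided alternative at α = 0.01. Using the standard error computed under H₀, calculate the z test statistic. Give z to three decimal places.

z = -0.792

p̂ = 284/392 ≈ 0.72449.
SE = √(p₀(1−p₀)/n) = √(0.19144/392) = 0.02210.
z = (0.72449 − 0.742)/0.02210 = -0.01751/0.02210 = -0.792.
Two-sided p-value ≈ 2·Φ(−0.792) = 0.4282; since p > α = 0.01, fail to reject H₀.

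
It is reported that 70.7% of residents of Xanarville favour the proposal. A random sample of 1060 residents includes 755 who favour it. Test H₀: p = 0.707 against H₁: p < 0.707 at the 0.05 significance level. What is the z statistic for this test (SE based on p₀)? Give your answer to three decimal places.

z = 0.377

p̂ = 755/1060 ≈ 0.712264.
Standard error under H₀: √(0.707×0.293/1060) = 0.013979.
z = (0.712264 − 0.707)/0.013979 = 0.005264/0.013979 = 0.377.
p-value = P(Z < 0.377) ≈ 0.6468, so at α = 0.05 we fail to reject H₀.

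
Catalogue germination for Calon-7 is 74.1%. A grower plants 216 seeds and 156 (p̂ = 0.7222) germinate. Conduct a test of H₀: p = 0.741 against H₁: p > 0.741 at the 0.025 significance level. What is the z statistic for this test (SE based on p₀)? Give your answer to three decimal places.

z = -0.630

p̂ = 156/216 = 0.72222.
SE = √(p₀(1−p₀)/n) = √(0.19192/216) = 0.02981.
z = (0.72222 − 0.741)/0.02981 = -0.01878/0.02981 = -0.630.
p-value = P(Z > -0.630) ≈ 0.7356, so at α = 0.025 we fail to reject H₀.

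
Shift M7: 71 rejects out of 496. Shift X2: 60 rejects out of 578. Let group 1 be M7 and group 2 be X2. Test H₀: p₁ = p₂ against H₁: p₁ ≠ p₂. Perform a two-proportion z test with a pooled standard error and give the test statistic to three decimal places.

p̂₁ = 71/496 = 0.14315, p̂₂ = 60/578 = 0.10381.
Pooled p̂ = (71+60)/(496+578) = 131/1074 = 0.12197.
SE = √(p̂(1−p̂)(1/n₁+1/n₂)) = √(0.12197·0.87803·0.00374623) = √(0.000401208) = 0.02003.
z = (0.14315 − 0.10381)/0.02003 = 0.03934/0.02003 = 1.964.

z = 1.964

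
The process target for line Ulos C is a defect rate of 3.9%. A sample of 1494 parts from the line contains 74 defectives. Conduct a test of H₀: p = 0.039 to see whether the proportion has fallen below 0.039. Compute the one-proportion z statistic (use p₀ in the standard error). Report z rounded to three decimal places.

p̂ = 74/1494 ≈ 0.0495315.
Under H₀, SE = √(0.039·0.961/1494) = √(2.50863e-05) = 0.0050086.
z = (0.0495315 − 0.039)/0.0050086 = 0.0105315/0.0050086 = 2.103.
p-value = P(Z < 2.103) ≈ 0.9823.

z = 2.103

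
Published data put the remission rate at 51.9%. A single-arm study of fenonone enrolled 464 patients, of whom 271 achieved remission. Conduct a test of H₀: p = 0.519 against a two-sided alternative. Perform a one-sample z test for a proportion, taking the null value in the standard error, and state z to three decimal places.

p̂ = 271/464 = 0.584052.
SE = √(p₀(1−p₀)/n) = √(0.24964/464) = 0.023195.
z = (0.584052 − 0.519)/0.023195 = 0.065052/0.023195 = 2.805.
Two-sided p-value ≈ 2·Φ(−2.805) = 0.0050.

z = 2.805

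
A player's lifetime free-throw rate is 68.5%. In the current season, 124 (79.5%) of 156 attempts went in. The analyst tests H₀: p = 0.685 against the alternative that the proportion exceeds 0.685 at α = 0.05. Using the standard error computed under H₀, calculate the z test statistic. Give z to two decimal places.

z = 2.95

p̂ = 124/156 ≈ 0.7949.
Under H₀, SE = √(0.685·0.315/156) = √(0.00138317) = 0.0372.
z = (0.7949 − 0.685)/0.0372 = 0.1099/0.0372 = 2.95.
p-value = P(Z > 2.954) ≈ 0.0016. With α = 0.05, reject H₀.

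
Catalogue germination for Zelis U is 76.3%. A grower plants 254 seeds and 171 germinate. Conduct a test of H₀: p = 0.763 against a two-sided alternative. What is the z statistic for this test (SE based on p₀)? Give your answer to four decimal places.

p̂ = 171/254 = 0.673228.
Standard error under H₀: √(0.763×0.237/254) = 0.026682.
z = (0.673228 − 0.763)/0.026682 = -0.089772/0.026682 = -3.3645.
p-value = 2·P(Z > 3.364) ≈ 0.0008.

z = -3.3645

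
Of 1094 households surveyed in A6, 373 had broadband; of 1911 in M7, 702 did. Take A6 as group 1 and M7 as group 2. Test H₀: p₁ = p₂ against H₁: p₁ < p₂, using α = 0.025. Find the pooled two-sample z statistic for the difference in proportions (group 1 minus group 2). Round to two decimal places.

z = -1.45

p̂₁ = 373/1094 ≈ 0.3410, p̂₂ = 702/1911 ≈ 0.3673.
Pooled p̂ = (373+702)/(1094+1911) = 1075/3005 = 0.3577.
SE = √(p̂(1−p̂)(1/n₁+1/n₂)) = √(0.3577·0.6423·0.00143736) = √(0.00033025) = 0.0182.
z = (0.3410 − 0.3673)/0.0182 = -0.0263/0.0182 = -1.45.
p-value = P(Z < -1.453) ≈ 0.0732, so at α = 0.025 we fail to reject H₀.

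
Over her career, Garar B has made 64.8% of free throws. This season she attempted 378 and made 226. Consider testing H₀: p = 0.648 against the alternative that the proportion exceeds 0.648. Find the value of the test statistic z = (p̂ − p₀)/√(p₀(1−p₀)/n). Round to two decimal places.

z = -2.04

p̂ = 226/378 ≈ 0.5979.
SE = √(p₀(1−p₀)/n) = √(0.2281/378) = 0.0246.
z = (0.5979 − 0.648)/0.0246 = -0.0501/0.0246 = -2.04.
p-value = P(Z > -2.040) ≈ 0.9793.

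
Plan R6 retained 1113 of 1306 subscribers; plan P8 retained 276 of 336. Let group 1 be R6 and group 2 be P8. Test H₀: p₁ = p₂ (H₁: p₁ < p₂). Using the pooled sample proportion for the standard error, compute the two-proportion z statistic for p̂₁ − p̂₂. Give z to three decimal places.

z = 1.394

p̂₁ = 1113/1306 ≈ 0.85222, p̂₂ = 276/336 ≈ 0.82143.
Pooled p̂ = (1113+276)/(1306+336) = 1389/1642 = 0.84592.
SE = √(0.13034 × 0.00374189) = 0.02208.
z = (0.85222 − 0.82143)/0.02208 = 0.03079/0.02208 = 1.394.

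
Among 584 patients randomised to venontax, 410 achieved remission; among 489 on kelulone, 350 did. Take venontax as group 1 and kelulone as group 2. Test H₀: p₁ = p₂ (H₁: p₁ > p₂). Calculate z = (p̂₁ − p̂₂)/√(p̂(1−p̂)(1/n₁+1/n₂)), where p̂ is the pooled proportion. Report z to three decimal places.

z = -0.491

p̂₁ = 410/584 = 0.702055, p̂₂ = 350/489 = 0.715746.
Pooled p̂ = (410+350)/(584+489) = 760/1073 = 0.708295.
SE = √(p̂(1−p̂)(1/n₁+1/n₂)) = √(0.708295·0.291705·0.00375732) = √(0.000776312) = 0.027862.
z = (0.702055 − 0.715746)/0.027862 = -0.013691/0.027862 = -0.491.
p-value = P(Z > -0.491) ≈ 0.6884.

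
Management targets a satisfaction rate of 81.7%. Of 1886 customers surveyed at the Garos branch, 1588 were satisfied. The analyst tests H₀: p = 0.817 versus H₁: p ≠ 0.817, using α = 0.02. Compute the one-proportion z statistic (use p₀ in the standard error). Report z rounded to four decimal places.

z = 2.8071

p̂ = 1588/1886 = 0.841994.
Standard error under H₀: √(0.817×0.183/1886) = 0.008904.
z = (0.841994 − 0.817)/0.008904 = 0.024994/0.008904 = 2.8071.
p-value = 2·P(Z > 2.807) ≈ 0.0050; since p < α = 0.02, reject H₀.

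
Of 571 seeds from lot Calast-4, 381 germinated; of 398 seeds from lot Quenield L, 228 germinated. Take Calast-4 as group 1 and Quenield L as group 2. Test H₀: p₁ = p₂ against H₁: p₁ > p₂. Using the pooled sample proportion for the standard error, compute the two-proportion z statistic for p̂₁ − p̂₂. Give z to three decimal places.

p̂₁ = 381/571 = 0.667250, p̂₂ = 228/398 = 0.572864.
Pooled p̂ = (381+228)/(571+398) = 609/969 = 0.628483.
SE = √(p̂(1−p̂)(1/n₁+1/n₂)) = √(0.628483·0.371517·0.00426388) = √(0.000995582) = 0.031553.
z = (0.667250 − 0.572864)/0.031553 = 0.094386/0.031553 = 2.991.

z = 2.991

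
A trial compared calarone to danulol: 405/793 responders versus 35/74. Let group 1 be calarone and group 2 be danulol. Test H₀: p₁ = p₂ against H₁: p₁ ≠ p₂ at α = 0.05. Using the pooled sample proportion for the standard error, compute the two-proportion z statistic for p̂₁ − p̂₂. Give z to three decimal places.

z = 0.621

p̂₁ = 405/793 ≈ 0.51072, p̂₂ = 35/74 ≈ 0.47297.
Pooled p̂ = (405+35)/(793+74) = 440/867 = 0.50750.
SE = √(0.249944 × 0.0147745) = 0.06077.
z = (0.51072 − 0.47297)/0.06077 = 0.03775/0.06077 = 0.621.
Two-sided p-value ≈ 2·Φ(−0.621) = 0.5345. With α = 0.05, fail to reject H₀.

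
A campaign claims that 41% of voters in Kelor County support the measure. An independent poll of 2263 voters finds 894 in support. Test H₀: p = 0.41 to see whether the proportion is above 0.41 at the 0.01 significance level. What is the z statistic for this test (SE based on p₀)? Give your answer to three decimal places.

z = -1.446

p̂ = 894/2263 = 0.39505.
Standard error under H₀: √(0.41×0.59/2263) = 0.01034.
z = (0.39505 − 0.41)/0.01034 = -0.01495/0.01034 = -1.446.
p-value = P(Z > -1.446) ≈ 0.9259. With α = 0.01, fail to reject H₀.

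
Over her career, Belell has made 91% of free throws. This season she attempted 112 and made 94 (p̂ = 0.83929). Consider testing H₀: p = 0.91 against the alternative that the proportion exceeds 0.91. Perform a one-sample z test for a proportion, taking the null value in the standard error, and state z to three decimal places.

p̂ = 94/112 = 0.83929.
SE = √(p₀(1−p₀)/n) = √(0.0819/112) = 0.02704.
z = (0.83929 − 0.91)/0.02704 = -0.07071/0.02704 = -2.615.
p-value = P(Z > -2.615) ≈ 0.9955.

z = -2.615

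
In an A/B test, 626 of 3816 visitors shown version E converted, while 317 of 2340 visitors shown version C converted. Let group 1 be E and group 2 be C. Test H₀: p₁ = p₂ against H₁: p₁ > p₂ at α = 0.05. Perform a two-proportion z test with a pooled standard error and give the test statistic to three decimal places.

p̂₁ = 626/3816 ≈ 0.164046, p̂₂ = 317/2340 ≈ 0.135470.
Pooled p̂ = (626+317)/(3816+2340) = 943/6156 = 0.153184.
SE = √(p̂(1−p̂)(1/n₁+1/n₂)) = √(0.153184·0.846816·0.000689405) = √(8.94286e-05) = 0.009457.
z = (0.164046 − 0.135470)/0.009457 = 0.028576/0.009457 = 3.022.
p-value = P(Z > 3.022) ≈ 0.0013. With α = 0.05, reject H₀.

z = 3.022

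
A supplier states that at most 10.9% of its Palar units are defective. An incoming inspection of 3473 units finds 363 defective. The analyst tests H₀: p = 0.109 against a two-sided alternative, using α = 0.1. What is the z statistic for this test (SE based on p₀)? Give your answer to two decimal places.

p̂ = 363/3473 = 0.1045.
Under H₀, SE = √(0.109·0.891/3473) = √(2.7964e-05) = 0.0053.
z = (0.1045 − 0.109)/0.0053 = -0.0045/0.0053 = -0.85.
Two-sided p-value ≈ 2·Φ(−0.847) = 0.3970; since p > α = 0.1, fail to reject H₀.

z = -0.85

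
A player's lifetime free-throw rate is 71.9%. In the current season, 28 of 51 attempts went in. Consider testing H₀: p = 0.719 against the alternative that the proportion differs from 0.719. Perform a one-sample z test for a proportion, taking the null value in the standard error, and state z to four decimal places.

p̂ = 28/51 = 0.549020.
Under H₀, SE = √(0.719·0.281/51) = √(0.00396155) = 0.062941.
z = (0.549020 − 0.719)/0.062941 = -0.169980/0.062941 = -2.7006.

z = -2.7006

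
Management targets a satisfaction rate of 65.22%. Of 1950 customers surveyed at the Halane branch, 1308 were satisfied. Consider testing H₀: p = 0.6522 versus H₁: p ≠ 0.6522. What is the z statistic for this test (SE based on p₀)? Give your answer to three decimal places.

z = 1.722

p̂ = 1308/1950 = 0.670769.
SE = √(p₀(1−p₀)/n) = √(0.22684/1950) = 0.010785.
z = (0.670769 − 0.6522)/0.010785 = 0.018569/0.010785 = 1.722.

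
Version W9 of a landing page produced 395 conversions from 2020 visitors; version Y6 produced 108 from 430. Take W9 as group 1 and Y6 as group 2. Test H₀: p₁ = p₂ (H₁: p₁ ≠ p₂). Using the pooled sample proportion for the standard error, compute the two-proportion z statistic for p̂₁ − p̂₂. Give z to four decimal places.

z = -2.5926

p̂₁ = 395/2020 = 0.1955446, p̂₂ = 108/430 = 0.2511628.
Pooled p̂ = (395+108)/(2020+430) = 503/2450 = 0.2053061.
SE = √(p̂(1−p̂)(1/n₁+1/n₂)) = √(0.2053061·0.7946939·0.00282063) = √(0.000460201) = 0.0214523.
z = (0.1955446 − 0.2511628)/0.0214523 = -0.0556182/0.0214523 = -2.5926.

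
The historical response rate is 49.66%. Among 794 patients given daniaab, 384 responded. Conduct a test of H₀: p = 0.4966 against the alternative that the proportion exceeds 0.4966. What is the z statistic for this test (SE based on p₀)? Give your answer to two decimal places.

z = -0.73

p̂ = 384/794 ≈ 0.4836.
Under H₀, SE = √(0.4966·0.5034/794) = √(0.000314847) = 0.0177.
z = (0.4836 − 0.4966)/0.0177 = -0.0130/0.0177 = -0.73.
p-value = P(Z > -0.731) ≈ 0.7676.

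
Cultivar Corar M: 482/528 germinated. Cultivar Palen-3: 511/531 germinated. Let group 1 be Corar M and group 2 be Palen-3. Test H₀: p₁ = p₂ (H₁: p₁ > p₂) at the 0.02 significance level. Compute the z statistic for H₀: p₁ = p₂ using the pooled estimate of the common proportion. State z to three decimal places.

p̂₁ = 482/528 ≈ 0.912879, p̂₂ = 511/531 ≈ 0.962335.
Pooled p̂ = (482+511)/(528+531) = 993/1059 = 0.937677.
SE = √(0.0584388 × 0.00377718) = 0.014857.
z = (0.912879 − 0.962335)/0.014857 = -0.049456/0.014857 = -3.329.
p-value = P(Z > -3.329) ≈ 0.9996; since p > α = 0.02, fail to reject H₀.

z = -3.329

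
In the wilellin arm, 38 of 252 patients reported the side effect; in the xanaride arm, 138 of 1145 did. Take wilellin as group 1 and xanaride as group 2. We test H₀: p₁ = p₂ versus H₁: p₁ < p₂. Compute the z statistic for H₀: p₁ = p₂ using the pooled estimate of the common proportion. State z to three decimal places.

z = 1.311

p̂₁ = 38/252 ≈ 0.15079, p̂₂ = 138/1145 ≈ 0.12052.
Pooled p̂ = (38+138)/(252+1145) = 176/1397 = 0.12598.
SE = √(0.110112 × 0.00484162) = 0.02309.
z = (0.15079 − 0.12052)/0.02309 = 0.03027/0.02309 = 1.311.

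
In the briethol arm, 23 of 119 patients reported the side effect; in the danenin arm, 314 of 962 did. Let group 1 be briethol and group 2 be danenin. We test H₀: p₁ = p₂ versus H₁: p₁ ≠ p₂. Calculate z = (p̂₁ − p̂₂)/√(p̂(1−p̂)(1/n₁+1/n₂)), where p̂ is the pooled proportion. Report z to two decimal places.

p̂₁ = 23/119 = 0.1933, p̂₂ = 314/962 = 0.3264.
Pooled p̂ = (23+314)/(119+962) = 337/1081 = 0.3117.
SE = √(p̂(1−p̂)(1/n₁+1/n₂)) = √(0.3117·0.6883·0.00944286) = √(0.00202607) = 0.0450.
z = (0.1933 − 0.3264)/0.0450 = -0.1331/0.0450 = -2.96.
Two-sided p-value ≈ 2·Φ(−2.958) = 0.0031.

z = -2.96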